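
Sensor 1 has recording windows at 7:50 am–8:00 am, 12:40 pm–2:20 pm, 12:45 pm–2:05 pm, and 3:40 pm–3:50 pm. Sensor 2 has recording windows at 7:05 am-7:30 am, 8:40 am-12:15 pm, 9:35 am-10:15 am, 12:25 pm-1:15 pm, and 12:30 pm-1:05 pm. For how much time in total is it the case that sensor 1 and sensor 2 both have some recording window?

Merge the first list: 7:50 am–8:00 am, 12:40 pm–2:20 pm, 3:40 pm–3:50 pm.
Merge the second list: 7:05 am–7:30 am, 8:40 am–12:15 pm, 12:25 pm–1:15 pm.
A ∩ B = 12:40 pm–1:15 pm.
Total: 35 min.

35 min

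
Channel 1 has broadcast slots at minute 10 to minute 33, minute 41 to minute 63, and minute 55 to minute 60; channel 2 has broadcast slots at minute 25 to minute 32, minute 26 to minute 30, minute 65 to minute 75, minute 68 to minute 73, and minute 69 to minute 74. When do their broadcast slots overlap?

First set merges to minute 10 to minute 33, minute 41 to minute 63.
Second set merges to minute 25 to minute 32, minute 65 to minute 75.
minute 10 to minute 33 meets the second set on minute 25 to minute 32.
minute 41 to minute 63: no overlap with the second set.

minute 25 to minute 32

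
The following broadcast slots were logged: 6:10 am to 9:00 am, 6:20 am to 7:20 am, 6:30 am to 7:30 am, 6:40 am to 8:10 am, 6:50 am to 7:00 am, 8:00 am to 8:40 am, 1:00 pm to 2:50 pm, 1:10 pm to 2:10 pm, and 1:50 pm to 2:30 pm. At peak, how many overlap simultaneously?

Sweep endpoints in order; track running count of active intervals.
Peak of 5 reached at 6:50 am.

5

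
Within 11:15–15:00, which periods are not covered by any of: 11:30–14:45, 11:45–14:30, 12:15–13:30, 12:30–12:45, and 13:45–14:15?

The merged coverage is 11:30-14:45.
Uncovered inside 11:15-15:00: 11:15-11:30, 14:45-15:00.

11:15-11:30, 14:45-15:00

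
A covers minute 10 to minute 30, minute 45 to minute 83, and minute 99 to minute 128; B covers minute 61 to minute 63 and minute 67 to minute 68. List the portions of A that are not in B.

minute 10 to minute 30, minute 45 to minute 61, minute 63 to minute 67, minute 68 to minute 83, minute 99 to minute 128

minute 10 to minute 30: nothing removed.
minute 45 to minute 83 \ B = minute 45 to minute 61, minute 63 to minute 67, minute 68 to minute 83.
minute 99 to minute 128: nothing removed.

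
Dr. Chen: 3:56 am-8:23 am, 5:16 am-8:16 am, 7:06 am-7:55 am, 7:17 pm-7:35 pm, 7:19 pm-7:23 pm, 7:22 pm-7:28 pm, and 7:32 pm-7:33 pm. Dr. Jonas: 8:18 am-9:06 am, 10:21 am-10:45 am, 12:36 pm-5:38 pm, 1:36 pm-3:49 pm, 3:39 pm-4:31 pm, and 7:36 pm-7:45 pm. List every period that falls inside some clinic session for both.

8:18 am–8:23 am

First set merges to 3:56 am–8:23 am, 7:17 pm–7:35 pm.
Second set merges to 8:18 am–9:06 am, 10:21 am–10:45 am, 12:36 pm–5:38 pm, 7:36 pm–7:45 pm.
3:56 am–8:23 am overlaps B on 8:18 am–8:23 am.
7:17 pm–7:35 pm falls entirely outside B.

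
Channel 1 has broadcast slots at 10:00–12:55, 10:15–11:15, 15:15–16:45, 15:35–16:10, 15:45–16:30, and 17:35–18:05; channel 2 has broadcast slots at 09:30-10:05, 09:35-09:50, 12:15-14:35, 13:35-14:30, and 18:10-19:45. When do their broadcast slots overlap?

First set merges to 10:00–12:55, 15:15–16:45, 17:35–18:05.
Second set merges to 09:30–10:05, 12:15–14:35, 18:10–19:45.
10:00–12:55 meets the second set on 10:00–10:05, 12:15–12:55.
15:15–16:45: no overlap with the second set.
17:35–18:05: no overlap with the second set.

10:00–10:05, 12:15–12:55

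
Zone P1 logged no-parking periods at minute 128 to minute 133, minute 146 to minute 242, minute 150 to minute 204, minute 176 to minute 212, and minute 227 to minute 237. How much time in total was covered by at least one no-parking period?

101 minutes

Merged: minute 128 to minute 133, minute 146 to minute 242.
Lengths: 5 minutes + 96 minutes = 101 minutes.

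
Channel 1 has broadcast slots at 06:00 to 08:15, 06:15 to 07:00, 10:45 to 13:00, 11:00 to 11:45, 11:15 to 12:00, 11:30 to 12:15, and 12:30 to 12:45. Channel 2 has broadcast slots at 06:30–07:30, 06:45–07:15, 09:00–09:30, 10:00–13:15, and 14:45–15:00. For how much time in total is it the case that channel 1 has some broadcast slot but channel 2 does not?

1 h 15 min

Merge the first list: 06:00-08:15, 10:45-13:00.
Merge the second list: 06:30-07:30, 09:00-09:30, 10:00-13:15, 14:45-15:00.
A \ B = 06:00-06:30, 07:30-08:15.
Total: 30 min + 45 min = 1 h 15 min.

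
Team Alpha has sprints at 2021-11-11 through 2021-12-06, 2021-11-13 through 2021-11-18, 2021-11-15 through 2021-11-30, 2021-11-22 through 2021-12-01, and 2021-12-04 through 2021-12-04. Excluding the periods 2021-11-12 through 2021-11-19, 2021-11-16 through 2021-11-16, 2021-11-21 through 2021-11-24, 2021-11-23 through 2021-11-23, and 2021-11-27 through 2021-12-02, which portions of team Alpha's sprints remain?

2021-11-11 through 2021-11-11, 2021-11-20 through 2021-11-20, 2021-11-25 through 2021-11-26, 2021-12-03 through 2021-12-06

A, merged: 2021-11-11 through 2021-12-06.
B, merged: 2021-11-12 through 2021-11-19, 2021-11-21 through 2021-11-24, 2021-11-27 through 2021-12-02.
2021-11-11 through 2021-12-06 with B removed leaves 2021-11-11 through 2021-11-11, 2021-11-20 through 2021-11-20, 2021-11-25 through 2021-11-26, 2021-12-03 through 2021-12-06.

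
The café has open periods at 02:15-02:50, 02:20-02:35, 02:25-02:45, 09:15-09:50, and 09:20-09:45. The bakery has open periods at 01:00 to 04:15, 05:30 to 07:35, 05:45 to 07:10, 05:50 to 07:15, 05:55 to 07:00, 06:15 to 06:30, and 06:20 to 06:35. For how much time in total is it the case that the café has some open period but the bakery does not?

35 min

First set merges to 02:15–02:50, 09:15–09:50.
Second set merges to 01:00–04:15, 05:30–07:35.
A \ B = 09:15–09:50.
Total: 35 min.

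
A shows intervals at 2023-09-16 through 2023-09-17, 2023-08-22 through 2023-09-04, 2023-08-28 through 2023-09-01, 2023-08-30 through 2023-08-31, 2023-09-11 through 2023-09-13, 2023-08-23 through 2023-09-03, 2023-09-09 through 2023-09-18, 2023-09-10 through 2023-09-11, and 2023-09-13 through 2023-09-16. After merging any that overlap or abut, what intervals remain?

2023-08-22 through 2023-09-04, 2023-09-09 through 2023-09-18

Sort by start: 2023-08-22 through 2023-09-04, 2023-08-23 through 2023-09-03, 2023-08-28 through 2023-09-01, 2023-08-30 through 2023-08-31, 2023-09-09 through 2023-09-18, 2023-09-10 through 2023-09-11, 2023-09-11 through 2023-09-13, 2023-09-13 through 2023-09-16, 2023-09-16 through 2023-09-17.
2023-08-23 through 2023-09-03 overlaps/touches 2023-08-22 through 2023-09-04 → extend to 2023-08-22 through 2023-09-04.
2023-08-28 through 2023-09-01 overlaps/touches 2023-08-22 through 2023-09-04 → extend to 2023-08-22 through 2023-09-04.
2023-08-30 through 2023-08-31 overlaps/touches 2023-08-22 through 2023-09-04 → extend to 2023-08-22 through 2023-09-04.
2023-09-09 through 2023-09-18 is disjoint → start new block.
2023-09-10 through 2023-09-11 overlaps/touches 2023-09-09 through 2023-09-18 → extend to 2023-09-09 through 2023-09-18.
2023-09-11 through 2023-09-13 overlaps/touches 2023-09-09 through 2023-09-18 → extend to 2023-09-09 through 2023-09-18.
2023-09-13 through 2023-09-16 overlaps/touches 2023-09-09 through 2023-09-18 → extend to 2023-09-09 through 2023-09-18.
2023-09-16 through 2023-09-17 overlaps/touches 2023-09-09 through 2023-09-18 → extend to 2023-09-09 through 2023-09-18.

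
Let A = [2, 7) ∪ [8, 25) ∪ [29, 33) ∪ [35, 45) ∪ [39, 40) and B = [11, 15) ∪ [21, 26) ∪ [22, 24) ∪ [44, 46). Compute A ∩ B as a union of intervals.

[11, 15) ∪ [21, 25) ∪ [44, 45)

Merge the first list: [2, 7), [8, 25), [29, 33), [35, 45).
Merge the second list: [11, 15), [21, 26), [44, 46).
[2, 7) meets no B interval.
[8, 25) ∩ B → [11, 15), [21, 25).
[29, 33) meets no B interval.
[35, 45) ∩ B → [44, 45).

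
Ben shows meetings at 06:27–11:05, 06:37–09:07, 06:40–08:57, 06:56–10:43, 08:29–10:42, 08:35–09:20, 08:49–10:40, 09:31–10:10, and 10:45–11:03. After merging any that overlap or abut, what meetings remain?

06:27–11:05

06:37–09:07 overlaps/touches 06:27–11:05 → extend to 06:27–11:05.
06:40–08:57 overlaps/touches 06:27–11:05 → extend to 06:27–11:05.
06:56–10:43 overlaps/touches 06:27–11:05 → extend to 06:27–11:05.
08:29–10:42 overlaps/touches 06:27–11:05 → extend to 06:27–11:05.
08:35–09:20 overlaps/touches 06:27–11:05 → extend to 06:27–11:05.
08:49–10:40 overlaps/touches 06:27–11:05 → extend to 06:27–11:05.
09:31–10:10 overlaps/touches 06:27–11:05 → extend to 06:27–11:05.
10:45–11:03 overlaps/touches 06:27–11:05 → extend to 06:27–11:05.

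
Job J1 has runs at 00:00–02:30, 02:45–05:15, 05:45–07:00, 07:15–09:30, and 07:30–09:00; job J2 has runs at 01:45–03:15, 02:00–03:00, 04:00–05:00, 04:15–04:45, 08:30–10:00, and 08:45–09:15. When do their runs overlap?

01:45–02:30, 02:45–03:15, 04:00–05:00, 08:30–09:30

Merge the first list: 00:00–02:30, 02:45–05:15, 05:45–07:00, 07:15–09:30.
Merge the second list: 01:45–03:15, 04:00–05:00, 08:30–10:00.
00:00–02:30 meets the second set on 01:45–02:30.
02:45–05:15 meets the second set on 02:45–03:15, 04:00–05:00.
05:45–07:00: no overlap with the second set.
07:15–09:30 meets the second set on 08:30–09:30.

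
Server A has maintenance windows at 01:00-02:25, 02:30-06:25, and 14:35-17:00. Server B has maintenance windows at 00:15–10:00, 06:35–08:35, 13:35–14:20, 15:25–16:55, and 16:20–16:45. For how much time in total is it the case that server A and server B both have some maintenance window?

Second set merges to 00:15-10:00, 13:35-14:20, 15:25-16:55.
A ∩ B = 01:00-02:25, 02:30-06:25, 15:25-16:55.
Total: 1 h 25 min + 3 h 55 min + 1 h 30 min = 6 h 50 min.

6 h 50 min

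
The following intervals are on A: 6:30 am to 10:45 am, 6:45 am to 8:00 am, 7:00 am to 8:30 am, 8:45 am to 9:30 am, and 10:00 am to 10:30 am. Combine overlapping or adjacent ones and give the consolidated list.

6:30 am–10:45 am

6:45 am–8:00 am overlaps/touches 6:30 am–10:45 am → extend to 6:30 am–10:45 am.
7:00 am–8:30 am overlaps/touches 6:30 am–10:45 am → extend to 6:30 am–10:45 am.
8:45 am–9:30 am overlaps/touches 6:30 am–10:45 am → extend to 6:30 am–10:45 am.
10:00 am–10:30 am overlaps/touches 6:30 am–10:45 am → extend to 6:30 am–10:45 am.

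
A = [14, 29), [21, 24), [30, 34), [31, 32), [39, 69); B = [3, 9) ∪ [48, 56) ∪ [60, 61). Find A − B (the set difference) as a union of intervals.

[14, 29) ∪ [30, 34) ∪ [39, 48) ∪ [56, 60) ∪ [61, 69)

Merge the first list: [14, 29), [30, 34), [39, 69).
[14, 29) is untouched.
[30, 34) is untouched.
[39, 69) with B removed leaves [39, 48), [56, 60), [61, 69).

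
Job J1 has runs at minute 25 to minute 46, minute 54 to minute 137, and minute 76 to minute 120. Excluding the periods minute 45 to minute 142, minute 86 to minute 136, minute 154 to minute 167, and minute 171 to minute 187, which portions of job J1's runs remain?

First set merges to minute 25 to minute 46, minute 54 to minute 137.
Second set merges to minute 45 to minute 142, minute 154 to minute 167, minute 171 to minute 187.
minute 25 to minute 46 minus B → minute 25 to minute 45.
minute 54 to minute 137: fully covered by B → removed.

minute 25 to minute 45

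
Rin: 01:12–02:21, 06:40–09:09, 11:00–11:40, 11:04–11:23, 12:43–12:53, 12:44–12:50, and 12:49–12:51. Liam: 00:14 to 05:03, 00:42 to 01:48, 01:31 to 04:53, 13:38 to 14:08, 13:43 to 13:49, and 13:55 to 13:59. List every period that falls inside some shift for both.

Merge the first list: 01:12–02:21, 06:40–09:09, 11:00–11:40, 12:43–12:53.
Merge the second list: 00:14–05:03, 13:38–14:08.
01:12–02:21 ∩ B → 01:12–02:21.
06:40–09:09 meets no B interval.
11:00–11:40 meets no B interval.
12:43–12:53 meets no B interval.

01:12–02:21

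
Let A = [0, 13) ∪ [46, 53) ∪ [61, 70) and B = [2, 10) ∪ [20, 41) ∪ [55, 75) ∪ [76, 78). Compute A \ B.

[0, 2) ∪ [10, 13) ∪ [46, 53)

[0, 13) minus B → [0, 2), [10, 13).
[46, 53): no B overlap → unchanged.
[61, 70): fully covered by B → removed.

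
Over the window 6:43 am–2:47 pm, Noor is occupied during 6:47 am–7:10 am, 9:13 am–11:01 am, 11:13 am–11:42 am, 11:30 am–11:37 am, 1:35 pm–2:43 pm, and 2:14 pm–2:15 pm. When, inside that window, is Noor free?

Covered (merged): 6:47 am–7:10 am, 9:13 am–11:01 am, 11:13 am–11:42 am, 1:35 pm–2:43 pm.
Complement within 6:43 am–2:47 pm: 6:43 am–6:47 am, 7:10 am–9:13 am, 11:01 am–11:13 am, 11:42 am–1:35 pm, 2:43 pm–2:47 pm.

6:43 am–6:47 am, 7:10 am–9:13 am, 11:01 am–11:13 am, 11:42 am–1:35 pm, 2:43 pm–2:47 pm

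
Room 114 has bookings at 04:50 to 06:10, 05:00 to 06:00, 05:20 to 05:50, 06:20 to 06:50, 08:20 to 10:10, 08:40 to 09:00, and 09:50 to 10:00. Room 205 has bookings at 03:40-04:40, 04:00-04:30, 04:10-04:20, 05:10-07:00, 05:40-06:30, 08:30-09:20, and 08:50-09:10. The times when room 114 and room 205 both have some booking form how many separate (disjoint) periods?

3

First set merges to 04:50–06:10, 06:20–06:50, 08:20–10:10.
Second set merges to 03:40–04:40, 05:10–07:00, 08:30–09:20.
A ∩ B = 05:10–06:10, 06:20–06:50, 08:30–09:20.
That is 3 disjoint pieces.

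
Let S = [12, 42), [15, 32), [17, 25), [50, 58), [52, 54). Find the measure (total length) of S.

Merged: [12, 42), [50, 58).
Lengths: 30 + 8 = 38.

38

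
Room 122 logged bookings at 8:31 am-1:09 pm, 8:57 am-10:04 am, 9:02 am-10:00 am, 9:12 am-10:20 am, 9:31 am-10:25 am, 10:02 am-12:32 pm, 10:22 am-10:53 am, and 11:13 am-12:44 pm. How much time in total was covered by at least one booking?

Merged: 8:31 am–1:09 pm.
Length: 4 h 38 min.

4 h 38 min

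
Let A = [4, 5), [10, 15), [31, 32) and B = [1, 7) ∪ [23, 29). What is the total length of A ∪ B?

18

A ∪ B = [1, 7), [10, 15), [23, 29), [31, 32).
Total: 6 + 5 + 6 + 1 = 18.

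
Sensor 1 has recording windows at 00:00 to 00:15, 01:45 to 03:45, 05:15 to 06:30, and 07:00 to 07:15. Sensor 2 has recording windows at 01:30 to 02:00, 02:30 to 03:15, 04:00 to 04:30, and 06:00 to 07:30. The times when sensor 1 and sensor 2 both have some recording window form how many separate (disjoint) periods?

A ∩ B = 01:45-02:00, 02:30-03:15, 06:00-06:30, 07:00-07:15.
That is 4 disjoint pieces.

4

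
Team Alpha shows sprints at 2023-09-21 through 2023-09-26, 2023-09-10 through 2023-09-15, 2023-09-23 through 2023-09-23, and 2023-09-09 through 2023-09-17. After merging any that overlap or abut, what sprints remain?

Sort by start: 2023-09-09 through 2023-09-17, 2023-09-10 through 2023-09-15, 2023-09-21 through 2023-09-26, 2023-09-23 through 2023-09-23.
2023-09-10 through 2023-09-15 overlaps/touches 2023-09-09 through 2023-09-17 → extend to 2023-09-09 through 2023-09-17.
2023-09-21 through 2023-09-26 is disjoint → start new block.
2023-09-23 through 2023-09-23 overlaps/touches 2023-09-21 through 2023-09-26 → extend to 2023-09-21 through 2023-09-26.

2023-09-09 through 2023-09-17, 2023-09-21 through 2023-09-26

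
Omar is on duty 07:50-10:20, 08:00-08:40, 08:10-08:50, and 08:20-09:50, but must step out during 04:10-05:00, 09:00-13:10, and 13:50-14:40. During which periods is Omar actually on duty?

Merge the first list: 07:50-10:20.
07:50-10:20 \ B = 07:50-09:00.

07:50-09:00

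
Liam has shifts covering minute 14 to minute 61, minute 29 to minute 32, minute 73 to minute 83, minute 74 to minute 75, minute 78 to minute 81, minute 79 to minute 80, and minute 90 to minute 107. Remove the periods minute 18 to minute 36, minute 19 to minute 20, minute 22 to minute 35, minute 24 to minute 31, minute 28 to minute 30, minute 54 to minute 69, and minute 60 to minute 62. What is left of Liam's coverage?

minute 14 to minute 18, minute 36 to minute 54, minute 73 to minute 83, minute 90 to minute 107

A, merged: minute 14 to minute 61, minute 73 to minute 83, minute 90 to minute 107.
B, merged: minute 18 to minute 36, minute 54 to minute 69.
minute 14 to minute 61 minus B → minute 14 to minute 18, minute 36 to minute 54.
minute 73 to minute 83: no B overlap → unchanged.
minute 90 to minute 107: no B overlap → unchanged.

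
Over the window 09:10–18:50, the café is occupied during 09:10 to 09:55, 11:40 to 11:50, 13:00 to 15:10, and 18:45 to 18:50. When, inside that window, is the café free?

After merging, the occupied span is 09:10-09:55, 11:40-11:50, 13:00-15:10, 18:45-18:50.
Gaps within 09:10-18:50: 09:55-11:40, 11:50-13:00, 15:10-18:45.

09:55-11:40, 11:50-13:00, 15:10-18:45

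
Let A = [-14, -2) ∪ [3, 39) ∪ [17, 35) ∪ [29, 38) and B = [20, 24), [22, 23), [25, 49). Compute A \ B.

Merge the first list: [-14, -2), [3, 39).
Merge the second list: [20, 24), [25, 49).
[-14, -2): no B overlap → unchanged.
[3, 39) minus B → [3, 20), [24, 25).

[-14, -2) ∪ [3, 20) ∪ [24, 25)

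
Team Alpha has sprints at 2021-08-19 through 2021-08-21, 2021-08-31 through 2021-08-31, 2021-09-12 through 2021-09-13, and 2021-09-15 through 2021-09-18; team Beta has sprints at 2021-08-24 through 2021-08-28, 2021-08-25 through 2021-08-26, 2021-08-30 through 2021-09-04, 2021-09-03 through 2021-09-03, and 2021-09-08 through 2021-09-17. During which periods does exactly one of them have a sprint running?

B, merged: 2021-08-24 through 2021-08-28, 2021-08-30 through 2021-09-04, 2021-09-08 through 2021-09-17.
A \ B = 2021-08-19 through 2021-08-21, 2021-09-18 through 2021-09-18.
B \ A = 2021-08-24 through 2021-08-28, 2021-08-30 through 2021-08-30, 2021-09-01 through 2021-09-04, 2021-09-08 through 2021-09-11, 2021-09-14 through 2021-09-14.
Union of the two gives the symmetric difference.

2021-08-19 through 2021-08-21, 2021-08-24 through 2021-08-28, 2021-08-30 through 2021-08-30, 2021-09-01 through 2021-09-04, 2021-09-08 through 2021-09-11, 2021-09-14 through 2021-09-14, 2021-09-18 through 2021-09-18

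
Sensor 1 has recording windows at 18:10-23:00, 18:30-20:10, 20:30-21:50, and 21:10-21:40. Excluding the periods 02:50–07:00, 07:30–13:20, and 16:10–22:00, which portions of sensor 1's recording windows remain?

Merge the first list: 18:10–23:00.
18:10–23:00 with B removed leaves 22:00–23:00.

22:00–23:00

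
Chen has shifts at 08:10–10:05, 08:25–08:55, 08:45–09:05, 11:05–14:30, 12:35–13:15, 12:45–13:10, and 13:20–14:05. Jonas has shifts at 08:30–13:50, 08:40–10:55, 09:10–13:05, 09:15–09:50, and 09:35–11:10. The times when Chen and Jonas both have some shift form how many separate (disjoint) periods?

2

Merge the first list: 08:10-10:05, 11:05-14:30.
Merge the second list: 08:30-13:50.
A ∩ B = 08:30-10:05, 11:05-13:50.
That is 2 disjoint pieces.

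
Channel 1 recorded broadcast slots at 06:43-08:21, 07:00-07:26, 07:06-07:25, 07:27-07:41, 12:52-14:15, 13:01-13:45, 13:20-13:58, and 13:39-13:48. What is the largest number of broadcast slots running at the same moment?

Walk the sorted start/end points keeping a running depth.
The depth first hits 4 at 13:39.

4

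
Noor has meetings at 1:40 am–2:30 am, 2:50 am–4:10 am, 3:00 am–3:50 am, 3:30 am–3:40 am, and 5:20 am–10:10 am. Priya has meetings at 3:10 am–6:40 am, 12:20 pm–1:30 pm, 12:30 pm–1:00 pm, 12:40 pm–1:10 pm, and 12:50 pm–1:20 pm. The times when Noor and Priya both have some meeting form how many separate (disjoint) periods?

2

A, merged: 1:40 am-2:30 am, 2:50 am-4:10 am, 5:20 am-10:10 am.
B, merged: 3:10 am-6:40 am, 12:20 pm-1:30 pm.
A ∩ B = 3:10 am-4:10 am, 5:20 am-6:40 am.
That is 2 disjoint pieces.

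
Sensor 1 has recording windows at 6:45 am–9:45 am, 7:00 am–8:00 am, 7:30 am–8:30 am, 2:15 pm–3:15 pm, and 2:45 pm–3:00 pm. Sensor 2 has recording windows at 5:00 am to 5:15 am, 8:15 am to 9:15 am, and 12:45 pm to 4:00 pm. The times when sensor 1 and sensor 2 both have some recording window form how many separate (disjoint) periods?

2

First set merges to 6:45 am–9:45 am, 2:15 pm–3:15 pm.
A ∩ B = 8:15 am–9:15 am, 2:15 pm–3:15 pm.
That is 2 disjoint pieces.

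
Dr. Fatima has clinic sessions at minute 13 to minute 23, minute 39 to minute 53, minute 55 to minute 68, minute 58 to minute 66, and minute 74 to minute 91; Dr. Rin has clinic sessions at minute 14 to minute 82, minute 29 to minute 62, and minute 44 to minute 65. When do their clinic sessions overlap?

A, merged: minute 13 to minute 23, minute 39 to minute 53, minute 55 to minute 68, minute 74 to minute 91.
B, merged: minute 14 to minute 82.
minute 13 to minute 23 meets the second set on minute 14 to minute 23.
minute 39 to minute 53 meets the second set on minute 39 to minute 53.
minute 55 to minute 68 meets the second set on minute 55 to minute 68.
minute 74 to minute 91 meets the second set on minute 74 to minute 82.

minute 14 to minute 23, minute 39 to minute 53, minute 55 to minute 68, minute 74 to minute 82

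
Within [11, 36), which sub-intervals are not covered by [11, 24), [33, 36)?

[24, 33)

After merging, the occupied span is [11, 24), [33, 36).
Gaps within [11, 36): [24, 33).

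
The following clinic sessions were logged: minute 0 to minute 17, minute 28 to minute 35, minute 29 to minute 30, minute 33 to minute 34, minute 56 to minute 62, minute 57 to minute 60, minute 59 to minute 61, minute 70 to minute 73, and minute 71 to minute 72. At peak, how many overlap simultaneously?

At minute 59, 3 of the intervals are simultaneously active.
No point has more.

3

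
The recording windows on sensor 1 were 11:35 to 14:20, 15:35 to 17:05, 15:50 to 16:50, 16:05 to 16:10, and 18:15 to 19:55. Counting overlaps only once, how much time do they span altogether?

5 h 55 min

Merged: 11:35–14:20, 15:35–17:05, 18:15–19:55.
Lengths: 2 h 45 min + 1 h 30 min + 1 h 40 min = 5 h 55 min.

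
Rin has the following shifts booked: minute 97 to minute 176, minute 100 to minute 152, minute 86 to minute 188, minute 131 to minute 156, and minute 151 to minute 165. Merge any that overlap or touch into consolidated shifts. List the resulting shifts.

minute 86 to minute 188

Sort by start: minute 86 to minute 188, minute 97 to minute 176, minute 100 to minute 152, minute 131 to minute 156, minute 151 to minute 165.
minute 97 to minute 176 overlaps/touches minute 86 to minute 188 → extend to minute 86 to minute 188.
minute 100 to minute 152 overlaps/touches minute 86 to minute 188 → extend to minute 86 to minute 188.
minute 131 to minute 156 overlaps/touches minute 86 to minute 188 → extend to minute 86 to minute 188.
minute 151 to minute 165 overlaps/touches minute 86 to minute 188 → extend to minute 86 to minute 188.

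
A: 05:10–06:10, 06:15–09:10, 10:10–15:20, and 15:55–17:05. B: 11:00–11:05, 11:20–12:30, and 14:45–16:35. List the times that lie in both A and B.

11:00–11:05, 11:20–12:30, 14:45–15:20, 15:55–16:35

05:10–06:10 falls entirely outside B.
06:15–09:10 falls entirely outside B.
10:10–15:20 overlaps B on 11:00–11:05, 11:20–12:30, 14:45–15:20.
15:55–17:05 overlaps B on 15:55–16:35.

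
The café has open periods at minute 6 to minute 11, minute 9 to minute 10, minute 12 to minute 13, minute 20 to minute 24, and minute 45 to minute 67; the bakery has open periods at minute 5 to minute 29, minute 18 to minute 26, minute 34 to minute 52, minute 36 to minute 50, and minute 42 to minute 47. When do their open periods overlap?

A, merged: minute 6 to minute 11, minute 12 to minute 13, minute 20 to minute 24, minute 45 to minute 67.
B, merged: minute 5 to minute 29, minute 34 to minute 52.
minute 6 to minute 11 ∩ B → minute 6 to minute 11.
minute 12 to minute 13 ∩ B → minute 12 to minute 13.
minute 20 to minute 24 ∩ B → minute 20 to minute 24.
minute 45 to minute 67 ∩ B → minute 45 to minute 52.

minute 6 to minute 11, minute 12 to minute 13, minute 20 to minute 24, minute 45 to minute 52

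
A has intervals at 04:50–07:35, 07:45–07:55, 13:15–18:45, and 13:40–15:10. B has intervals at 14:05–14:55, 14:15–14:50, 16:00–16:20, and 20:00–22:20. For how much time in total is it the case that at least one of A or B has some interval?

A, merged: 04:50-07:35, 07:45-07:55, 13:15-18:45.
B, merged: 14:05-14:55, 16:00-16:20, 20:00-22:20.
A ∪ B = 04:50-07:35, 07:45-07:55, 13:15-18:45, 20:00-22:20.
Total: 2 h 45 min + 10 min + 5 h 30 min + 2 h 20 min = 10 h 45 min.

10 h 45 min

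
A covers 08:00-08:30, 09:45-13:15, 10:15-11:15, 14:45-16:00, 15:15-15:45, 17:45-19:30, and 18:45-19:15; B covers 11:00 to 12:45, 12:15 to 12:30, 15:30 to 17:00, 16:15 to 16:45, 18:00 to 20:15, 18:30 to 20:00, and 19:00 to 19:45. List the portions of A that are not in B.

Merge the first list: 08:00-08:30, 09:45-13:15, 14:45-16:00, 17:45-19:30.
Merge the second list: 11:00-12:45, 15:30-17:00, 18:00-20:15.
08:00-08:30: no B overlap → unchanged.
09:45-13:15 minus B → 09:45-11:00, 12:45-13:15.
14:45-16:00 minus B → 14:45-15:30.
17:45-19:30 minus B → 17:45-18:00.

08:00-08:30, 09:45-11:00, 12:45-13:15, 14:45-15:30, 17:45-18:00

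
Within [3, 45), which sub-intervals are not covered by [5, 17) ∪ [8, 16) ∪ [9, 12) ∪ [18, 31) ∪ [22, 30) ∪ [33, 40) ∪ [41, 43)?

[3, 5) ∪ [17, 18) ∪ [31, 33) ∪ [40, 41) ∪ [43, 45)

After merging, the occupied span is [5, 17), [18, 31), [33, 40), [41, 43).
Gaps within [3, 45): [3, 5), [17, 18), [31, 33), [40, 41), [43, 45).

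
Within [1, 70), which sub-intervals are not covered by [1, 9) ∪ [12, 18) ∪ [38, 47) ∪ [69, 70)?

[9, 12) ∪ [18, 38) ∪ [47, 69)

The merged coverage is [1, 9), [12, 18), [38, 47), [69, 70).
Uncovered inside [1, 70): [9, 12), [18, 38), [47, 69).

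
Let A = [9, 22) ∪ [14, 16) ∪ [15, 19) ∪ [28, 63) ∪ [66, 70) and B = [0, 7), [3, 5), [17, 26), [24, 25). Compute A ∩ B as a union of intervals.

A, merged: [9, 22), [28, 63), [66, 70).
B, merged: [0, 7), [17, 26).
[9, 22) ∩ B → [17, 22).
[28, 63) meets no B interval.
[66, 70) meets no B interval.

[17, 22)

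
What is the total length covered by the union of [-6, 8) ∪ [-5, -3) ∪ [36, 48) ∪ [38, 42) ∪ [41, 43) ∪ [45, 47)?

Merged: [-6, 8), [36, 48).
Lengths: 14 + 12 = 26.

26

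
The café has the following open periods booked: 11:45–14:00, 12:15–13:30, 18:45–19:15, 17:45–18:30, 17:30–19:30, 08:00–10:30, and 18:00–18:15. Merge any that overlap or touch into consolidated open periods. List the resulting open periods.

Sort by start: 08:00-10:30, 11:45-14:00, 12:15-13:30, 17:30-19:30, 17:45-18:30, 18:00-18:15, 18:45-19:15.
11:45-14:00 is disjoint → start new block.
12:15-13:30 overlaps/touches 11:45-14:00 → extend to 11:45-14:00.
17:30-19:30 is disjoint → start new block.
17:45-18:30 overlaps/touches 17:30-19:30 → extend to 17:30-19:30.
18:00-18:15 overlaps/touches 17:30-19:30 → extend to 17:30-19:30.
18:45-19:15 overlaps/touches 17:30-19:30 → extend to 17:30-19:30.

08:00-10:30, 11:45-14:00, 17:30-19:30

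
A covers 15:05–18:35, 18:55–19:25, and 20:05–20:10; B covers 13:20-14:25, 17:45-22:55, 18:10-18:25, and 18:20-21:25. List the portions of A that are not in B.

B, merged: 13:20–14:25, 17:45–22:55.
15:05–18:35 \ B = 15:05–17:45.
18:55–19:25: entirely removed.
20:05–20:10: entirely removed.

15:05–17:45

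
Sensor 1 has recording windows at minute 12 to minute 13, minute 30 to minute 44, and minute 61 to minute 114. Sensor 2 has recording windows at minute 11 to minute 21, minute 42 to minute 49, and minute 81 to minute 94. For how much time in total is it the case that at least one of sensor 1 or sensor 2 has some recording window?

82 minutes

A ∪ B = minute 11 to minute 21, minute 30 to minute 49, minute 61 to minute 114.
Total: 10 minutes + 19 minutes + 53 minutes = 82 minutes.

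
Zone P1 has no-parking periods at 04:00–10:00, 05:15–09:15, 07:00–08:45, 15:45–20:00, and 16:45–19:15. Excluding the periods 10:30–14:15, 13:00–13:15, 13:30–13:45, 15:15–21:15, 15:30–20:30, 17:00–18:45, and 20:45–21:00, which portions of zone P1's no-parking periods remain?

A, merged: 04:00–10:00, 15:45–20:00.
B, merged: 10:30–14:15, 15:15–21:15.
04:00–10:00: nothing removed.
15:45–20:00: entirely removed.

04:00–10:00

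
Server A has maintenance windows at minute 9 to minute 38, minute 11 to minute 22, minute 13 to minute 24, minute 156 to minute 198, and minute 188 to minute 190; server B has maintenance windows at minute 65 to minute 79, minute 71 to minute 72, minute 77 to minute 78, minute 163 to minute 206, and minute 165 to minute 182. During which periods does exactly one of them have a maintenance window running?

A, merged: minute 9 to minute 38, minute 156 to minute 198.
B, merged: minute 65 to minute 79, minute 163 to minute 206.
A but not B: minute 9 to minute 38, minute 156 to minute 163.
B but not A: minute 65 to minute 79, minute 198 to minute 206.
Combining gives A △ B.

minute 9 to minute 38, minute 65 to minute 79, minute 156 to minute 163, minute 198 to minute 206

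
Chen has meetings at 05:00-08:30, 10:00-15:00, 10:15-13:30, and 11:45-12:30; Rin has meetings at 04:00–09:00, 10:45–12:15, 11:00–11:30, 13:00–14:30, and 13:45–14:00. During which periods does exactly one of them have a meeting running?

04:00–05:00, 08:30–09:00, 10:00–10:45, 12:15–13:00, 14:30–15:00

First set merges to 05:00–08:30, 10:00–15:00.
Second set merges to 04:00–09:00, 10:45–12:15, 13:00–14:30.
A \ B = 10:00–10:45, 12:15–13:00, 14:30–15:00.
B \ A = 04:00–05:00, 08:30–09:00.
Union of the two gives the symmetric difference.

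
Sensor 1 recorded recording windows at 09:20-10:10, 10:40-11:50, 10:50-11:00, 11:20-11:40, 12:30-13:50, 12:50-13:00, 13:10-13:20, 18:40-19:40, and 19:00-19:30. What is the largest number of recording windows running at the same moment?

2

Walk the sorted start/end points keeping a running depth.
The depth first hits 2 at 10:50.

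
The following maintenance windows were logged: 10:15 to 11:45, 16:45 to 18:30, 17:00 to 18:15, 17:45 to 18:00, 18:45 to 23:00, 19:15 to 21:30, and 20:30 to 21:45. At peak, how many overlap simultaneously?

Sweep endpoints in order; track running count of active intervals.
Peak of 3 reached at 17:45.

3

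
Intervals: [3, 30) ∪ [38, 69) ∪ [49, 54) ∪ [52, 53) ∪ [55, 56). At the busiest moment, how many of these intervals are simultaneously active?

At 52, 3 of the intervals are simultaneously active.
No point has more.

3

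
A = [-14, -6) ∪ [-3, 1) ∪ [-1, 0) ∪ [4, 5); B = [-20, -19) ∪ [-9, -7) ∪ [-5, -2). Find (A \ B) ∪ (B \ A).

A, merged: [-14, -6), [-3, 1), [4, 5).
A \ B = [-14, -9), [-7, -6), [-2, 1), [4, 5).
B \ A = [-20, -19), [-5, -3).
Union of the two gives the symmetric difference.

[-20, -19) ∪ [-14, -9) ∪ [-7, -6) ∪ [-5, -3) ∪ [-2, 1) ∪ [4, 5)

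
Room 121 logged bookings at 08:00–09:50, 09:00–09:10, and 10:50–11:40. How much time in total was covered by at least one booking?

Merged: 08:00-09:50, 10:50-11:40.
Lengths: 1 h 50 min + 50 min = 2 h 40 min.

2 h 40 min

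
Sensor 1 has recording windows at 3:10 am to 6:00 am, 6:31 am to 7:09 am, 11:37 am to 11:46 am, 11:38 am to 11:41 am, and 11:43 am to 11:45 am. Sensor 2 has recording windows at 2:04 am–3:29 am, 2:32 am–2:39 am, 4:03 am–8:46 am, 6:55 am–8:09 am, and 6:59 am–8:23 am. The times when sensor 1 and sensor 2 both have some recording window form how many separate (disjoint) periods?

3

Merge the first list: 3:10 am–6:00 am, 6:31 am–7:09 am, 11:37 am–11:46 am.
Merge the second list: 2:04 am–3:29 am, 4:03 am–8:46 am.
A ∩ B = 3:10 am–3:29 am, 4:03 am–6:00 am, 6:31 am–7:09 am.
That is 3 disjoint pieces.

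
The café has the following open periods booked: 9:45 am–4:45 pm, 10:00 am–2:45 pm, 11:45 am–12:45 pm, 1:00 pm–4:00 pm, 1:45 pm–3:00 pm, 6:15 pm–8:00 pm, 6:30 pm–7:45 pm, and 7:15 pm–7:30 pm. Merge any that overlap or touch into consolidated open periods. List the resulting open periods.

10:00 am–2:45 pm overlaps/touches 9:45 am–4:45 pm → extend to 9:45 am–4:45 pm.
11:45 am–12:45 pm overlaps/touches 9:45 am–4:45 pm → extend to 9:45 am–4:45 pm.
1:00 pm–4:00 pm overlaps/touches 9:45 am–4:45 pm → extend to 9:45 am–4:45 pm.
1:45 pm–3:00 pm overlaps/touches 9:45 am–4:45 pm → extend to 9:45 am–4:45 pm.
6:15 pm–8:00 pm is disjoint → start new block.
6:30 pm–7:45 pm overlaps/touches 6:15 pm–8:00 pm → extend to 6:15 pm–8:00 pm.
7:15 pm–7:30 pm overlaps/touches 6:15 pm–8:00 pm → extend to 6:15 pm–8:00 pm.

9:45 am–4:45 pm, 6:15 pm–8:00 pm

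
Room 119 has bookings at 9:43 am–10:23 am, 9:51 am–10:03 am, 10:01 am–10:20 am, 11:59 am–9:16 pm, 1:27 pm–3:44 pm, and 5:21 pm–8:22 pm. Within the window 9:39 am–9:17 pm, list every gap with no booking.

9:39 am–9:43 am, 10:23 am–11:59 am, 9:16 pm–9:17 pm

The merged coverage is 9:43 am–10:23 am, 11:59 am–9:16 pm.
Uncovered inside 9:39 am–9:17 pm: 9:39 am–9:43 am, 10:23 am–11:59 am, 9:16 pm–9:17 pm.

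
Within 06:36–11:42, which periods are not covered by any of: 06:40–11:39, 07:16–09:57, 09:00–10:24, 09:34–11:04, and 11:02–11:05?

06:36-06:40, 11:39-11:42

The merged coverage is 06:40-11:39.
Uncovered inside 06:36-11:42: 06:36-06:40, 11:39-11:42.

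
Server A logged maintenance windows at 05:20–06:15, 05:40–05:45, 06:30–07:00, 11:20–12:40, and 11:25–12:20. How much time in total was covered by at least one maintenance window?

Merged: 05:20-06:15, 06:30-07:00, 11:20-12:40.
Lengths: 55 min + 30 min + 1 h 20 min = 2 h 45 min.

2 h 45 min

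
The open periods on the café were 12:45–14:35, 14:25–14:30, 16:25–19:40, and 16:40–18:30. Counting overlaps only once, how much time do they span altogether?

Merged: 12:45–14:35, 16:25–19:40.
Lengths: 1 h 50 min + 3 h 15 min = 5 h 5 min.

5 h 5 min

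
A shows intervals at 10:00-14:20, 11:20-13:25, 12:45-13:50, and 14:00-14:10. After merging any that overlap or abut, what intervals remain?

11:20–13:25 overlaps/touches 10:00–14:20 → extend to 10:00–14:20.
12:45–13:50 overlaps/touches 10:00–14:20 → extend to 10:00–14:20.
14:00–14:10 overlaps/touches 10:00–14:20 → extend to 10:00–14:20.

10:00–14:20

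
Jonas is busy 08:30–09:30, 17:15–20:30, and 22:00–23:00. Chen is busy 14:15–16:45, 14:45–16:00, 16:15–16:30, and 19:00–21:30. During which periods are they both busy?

19:00–20:30

B, merged: 14:15–16:45, 19:00–21:30.
08:30–09:30: no overlap with the second set.
17:15–20:30 meets the second set on 19:00–20:30.
22:00–23:00: no overlap with the second set.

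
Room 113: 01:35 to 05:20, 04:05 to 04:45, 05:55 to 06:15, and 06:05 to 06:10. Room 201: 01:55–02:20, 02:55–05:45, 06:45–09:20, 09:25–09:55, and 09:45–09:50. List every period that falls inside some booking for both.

01:55–02:20, 02:55–05:20

Merge the first list: 01:35–05:20, 05:55–06:15.
Merge the second list: 01:55–02:20, 02:55–05:45, 06:45–09:20, 09:25–09:55.
01:35–05:20 overlaps B on 01:55–02:20, 02:55–05:20.
05:55–06:15 falls entirely outside B.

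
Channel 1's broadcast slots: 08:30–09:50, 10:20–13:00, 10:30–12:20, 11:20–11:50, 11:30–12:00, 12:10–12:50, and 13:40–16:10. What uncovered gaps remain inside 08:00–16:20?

After merging, the occupied span is 08:30-09:50, 10:20-13:00, 13:40-16:10.
Gaps within 08:00-16:20: 08:00-08:30, 09:50-10:20, 13:00-13:40, 16:10-16:20.

08:00-08:30, 09:50-10:20, 13:00-13:40, 16:10-16:20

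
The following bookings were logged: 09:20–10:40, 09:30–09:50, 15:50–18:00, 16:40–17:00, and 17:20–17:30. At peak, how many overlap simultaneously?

At 09:30, 2 of the intervals are simultaneously active.
No point has more.

2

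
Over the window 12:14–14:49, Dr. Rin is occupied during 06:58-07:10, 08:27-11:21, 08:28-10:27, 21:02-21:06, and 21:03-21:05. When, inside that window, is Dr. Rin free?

12:14–14:49

After merging, the occupied span is 06:58–07:10, 08:27–11:21, 21:02–21:06.
Uncovered inside 12:14–14:49: 12:14–14:49.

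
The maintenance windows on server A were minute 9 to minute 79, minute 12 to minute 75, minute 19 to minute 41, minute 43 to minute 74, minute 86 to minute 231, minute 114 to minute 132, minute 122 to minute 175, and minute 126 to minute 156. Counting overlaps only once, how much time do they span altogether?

Merged: minute 9 to minute 79, minute 86 to minute 231.
Lengths: 70 minutes + 145 minutes = 215 minutes.

215 minutes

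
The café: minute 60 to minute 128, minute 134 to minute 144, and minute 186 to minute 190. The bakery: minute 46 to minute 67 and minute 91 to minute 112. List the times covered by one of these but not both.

A but not B: minute 67 to minute 91, minute 112 to minute 128, minute 134 to minute 144, minute 186 to minute 190.
B but not A: minute 46 to minute 60.
Combining gives A △ B.

minute 46 to minute 60, minute 67 to minute 91, minute 112 to minute 128, minute 134 to minute 144, minute 186 to minute 190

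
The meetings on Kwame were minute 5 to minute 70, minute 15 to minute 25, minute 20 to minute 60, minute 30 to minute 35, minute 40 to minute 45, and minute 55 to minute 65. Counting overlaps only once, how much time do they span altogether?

65 minutes

Merged: minute 5 to minute 70.
Length: 65 minutes.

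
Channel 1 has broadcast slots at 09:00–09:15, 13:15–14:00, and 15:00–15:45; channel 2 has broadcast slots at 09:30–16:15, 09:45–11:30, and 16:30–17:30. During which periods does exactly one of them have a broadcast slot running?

B, merged: 09:30–16:15, 16:30–17:30.
A \ B = 09:00–09:15.
B \ A = 09:30–13:15, 14:00–15:00, 15:45–16:15, 16:30–17:30.
Union of the two gives the symmetric difference.

09:00–09:15, 09:30–13:15, 14:00–15:00, 15:45–16:15, 16:30–17:30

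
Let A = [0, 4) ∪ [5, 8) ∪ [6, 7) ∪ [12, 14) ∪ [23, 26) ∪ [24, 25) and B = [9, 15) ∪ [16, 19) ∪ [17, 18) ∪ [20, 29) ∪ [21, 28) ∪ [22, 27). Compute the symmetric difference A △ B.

[0, 4) ∪ [5, 8) ∪ [9, 12) ∪ [14, 15) ∪ [16, 19) ∪ [20, 23) ∪ [26, 29)

A, merged: [0, 4), [5, 8), [12, 14), [23, 26).
B, merged: [9, 15), [16, 19), [20, 29).
Only in the first: [0, 4), [5, 8).
Only in the second: [9, 12), [14, 15), [16, 19), [20, 23), [26, 29).
Together these are the periods covered by exactly one.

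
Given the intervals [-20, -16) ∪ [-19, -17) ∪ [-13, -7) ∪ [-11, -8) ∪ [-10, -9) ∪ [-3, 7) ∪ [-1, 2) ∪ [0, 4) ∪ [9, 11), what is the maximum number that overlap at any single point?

3

Sweep endpoints in order; track running count of active intervals.
Peak of 3 reached at -10.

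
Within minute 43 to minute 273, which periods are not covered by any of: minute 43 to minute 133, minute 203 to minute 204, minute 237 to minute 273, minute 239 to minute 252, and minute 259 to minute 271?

The merged coverage is minute 43 to minute 133, minute 203 to minute 204, minute 237 to minute 273.
Uncovered inside minute 43 to minute 273: minute 133 to minute 203, minute 204 to minute 237.

minute 133 to minute 203, minute 204 to minute 237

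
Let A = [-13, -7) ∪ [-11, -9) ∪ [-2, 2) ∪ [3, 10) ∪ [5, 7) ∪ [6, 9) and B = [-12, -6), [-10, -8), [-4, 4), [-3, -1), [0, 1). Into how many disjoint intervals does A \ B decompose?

2

Merge the first list: [-13, -7), [-2, 2), [3, 10).
Merge the second list: [-12, -6), [-4, 4).
A \ B = [-13, -12), [4, 10).
That is 2 disjoint pieces.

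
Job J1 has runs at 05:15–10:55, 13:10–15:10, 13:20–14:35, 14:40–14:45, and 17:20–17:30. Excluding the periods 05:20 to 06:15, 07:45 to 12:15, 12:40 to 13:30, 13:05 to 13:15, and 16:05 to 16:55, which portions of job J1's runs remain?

05:15-05:20, 06:15-07:45, 13:30-15:10, 17:20-17:30

Merge the first list: 05:15-10:55, 13:10-15:10, 17:20-17:30.
Merge the second list: 05:20-06:15, 07:45-12:15, 12:40-13:30, 16:05-16:55.
05:15-10:55 minus B → 05:15-05:20, 06:15-07:45.
13:10-15:10 minus B → 13:30-15:10.
17:20-17:30: no B overlap → unchanged.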